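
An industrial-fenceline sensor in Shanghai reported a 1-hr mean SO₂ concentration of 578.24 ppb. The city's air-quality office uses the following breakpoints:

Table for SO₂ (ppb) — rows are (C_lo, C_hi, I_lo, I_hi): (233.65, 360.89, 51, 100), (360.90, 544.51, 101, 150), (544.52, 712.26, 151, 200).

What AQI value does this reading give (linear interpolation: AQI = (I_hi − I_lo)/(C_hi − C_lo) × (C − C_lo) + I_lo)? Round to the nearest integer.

161

SO₂ 578.24: bracket 544.52–712.26 → index 151–200; slope 49/167.74, offset 33.72.
AQI = 151 + 49/167.74·33.72 ≈ 160.85 ⇒ 161.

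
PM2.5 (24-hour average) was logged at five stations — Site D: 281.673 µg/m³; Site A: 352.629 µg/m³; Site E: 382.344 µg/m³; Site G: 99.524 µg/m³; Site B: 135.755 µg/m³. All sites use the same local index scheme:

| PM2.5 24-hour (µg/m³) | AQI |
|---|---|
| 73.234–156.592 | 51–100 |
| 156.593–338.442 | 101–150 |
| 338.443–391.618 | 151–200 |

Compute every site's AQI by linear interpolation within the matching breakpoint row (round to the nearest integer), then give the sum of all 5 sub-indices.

644

Site D: 281.673 lies in 156.593–338.442, so I_lo=101, I_hi=150, C_lo=156.593, C_hi=338.442.
(150−101)/(338.442−156.593) × (281.673−156.593) + 101 = 49/181.849 × 125.080 + 101 ≈ 134.70 → 135.
Site A 352.629: bracket 338.443–391.618 → index 151–200; slope 49/53.175, offset 14.186.
AQI = 151 + 49/53.175·14.186 ≈ 164.07 ⇒ 164.
Site E: 382.344 lies in 338.443–391.618, so I_lo=151, I_hi=200, C_lo=338.443, C_hi=391.618.
(200−151)/(391.618−338.443) × (382.344−338.443) + 151 = 49/53.175 × 43.901 + 151 ≈ 191.45 → 191.
Site G: row 73.234–156.592 (AQI 51–100). (100−51)·(99.524−73.234)/(156.592−73.234) + 51 = 49·26.290/83.358 + 51 ≈ 66.45 → 66.
Site B: 135.755 lies in 73.234–156.592, so I_lo=51, I_hi=100, C_lo=73.234, C_hi=156.592.
(100−51)/(156.592−73.234) × (135.755−73.234) + 51 = 49/83.358 × 62.521 + 51 ≈ 87.75 → 88.
AQIs: Site D=135, Site A=164, Site E=191, Site G=66, Site B=88. Sum = 135 + 164 + 191 + 66 + 88 = 644.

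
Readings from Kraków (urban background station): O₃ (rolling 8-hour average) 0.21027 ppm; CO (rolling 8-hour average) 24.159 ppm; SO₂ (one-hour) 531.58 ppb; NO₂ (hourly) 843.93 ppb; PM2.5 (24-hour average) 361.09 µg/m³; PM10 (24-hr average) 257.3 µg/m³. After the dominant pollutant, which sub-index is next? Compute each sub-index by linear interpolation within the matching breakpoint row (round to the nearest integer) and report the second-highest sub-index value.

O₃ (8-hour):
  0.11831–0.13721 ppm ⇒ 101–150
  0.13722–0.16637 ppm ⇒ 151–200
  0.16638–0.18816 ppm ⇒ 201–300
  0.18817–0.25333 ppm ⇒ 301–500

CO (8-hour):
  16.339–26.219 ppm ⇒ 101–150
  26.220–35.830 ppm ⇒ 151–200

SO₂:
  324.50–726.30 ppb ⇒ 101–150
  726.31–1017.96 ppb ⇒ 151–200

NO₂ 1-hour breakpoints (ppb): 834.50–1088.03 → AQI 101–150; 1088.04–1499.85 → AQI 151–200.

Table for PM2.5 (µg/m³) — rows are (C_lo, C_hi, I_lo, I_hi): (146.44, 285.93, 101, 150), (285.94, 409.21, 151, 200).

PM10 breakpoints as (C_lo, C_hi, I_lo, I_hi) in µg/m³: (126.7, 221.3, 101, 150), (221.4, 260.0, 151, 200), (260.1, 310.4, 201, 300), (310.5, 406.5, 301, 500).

197

O₃ 0.21027: bracket 0.18817–0.25333 → index 301–500; slope 199/0.06516, offset 0.02210.
AQI = 301 + 199/0.06516·0.02210 ≈ 368.49 ⇒ 368.
CO: 24.159 ∈ [16.339, 26.219] ↔ index [101, 150].
101 + (24.159−16.339)·(150−101)/(26.219−16.339) = 101 + 7.820·49/9.880 ≈ 139.78, so AQI = 140.
SO₂ 531.58: bracket 324.50–726.30 → index 101–150; slope 49/401.80, offset 207.08.
AQI = 101 + 49/401.80·207.08 ≈ 126.25 ⇒ 126.
NO₂ 843.93: bracket 834.50–1088.03 → index 101–150; slope 49/253.53, offset 9.43.
AQI = 101 + 49/253.53·9.43 ≈ 102.82 ⇒ 103.
PM2.5: 361.09 ∈ [285.94, 409.21] ↔ index [151, 200].
151 + (361.09−285.94)·(200−151)/(409.21−285.94) = 151 + 75.15·49/123.27 ≈ 180.87, so AQI = 181.
PM10 257.3: bracket 221.4–260.0 → index 151–200; slope 49/38.6, offset 35.9.
AQI = 151 + 49/38.6·35.9 ≈ 196.57 ⇒ 197.
Sub-indices: O₃→368, CO→140, SO₂→126, NO₂→103, PM2.5→181, PM10→197. Ranked high→low: 368, 197, 181, 140, 126, 103. Second-highest sub-index = 197.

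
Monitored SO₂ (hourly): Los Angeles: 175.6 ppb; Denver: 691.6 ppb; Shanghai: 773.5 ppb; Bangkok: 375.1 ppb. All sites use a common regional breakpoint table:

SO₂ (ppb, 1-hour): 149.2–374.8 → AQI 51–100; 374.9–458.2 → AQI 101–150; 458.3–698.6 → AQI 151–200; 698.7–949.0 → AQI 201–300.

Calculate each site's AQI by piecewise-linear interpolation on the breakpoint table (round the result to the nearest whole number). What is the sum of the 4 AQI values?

Los Angeles 175.6: bracket 149.2–374.8 → index 51–100; slope 49/225.6, offset 26.4.
AQI = 51 + 49/225.6·26.4 ≈ 56.73 ⇒ 57.
Denver 691.6: bracket 458.3–698.6 → index 151–200; slope 49/240.3, offset 233.3.
AQI = 151 + 49/240.3·233.3 ≈ 198.57 ⇒ 199.
Shanghai: row 698.7–949.0 (AQI 201–300). (300−201)·(773.5−698.7)/(949.0−698.7) + 201 = 99·74.8/250.3 + 201 ≈ 230.59 → 231.
Bangkok: 375.1 lies in 374.9–458.2, so I_lo=101, I_hi=150, C_lo=374.9, C_hi=458.2.
(150−101)/(458.2−374.9) × (375.1−374.9) + 101 = 49/83.3 × 0.2 + 101 ≈ 101.12 → 101.
AQIs: Los Angeles=57, Denver=199, Shanghai=231, Bangkok=101. Sum = 57 + 199 + 231 + 101 = 588.

588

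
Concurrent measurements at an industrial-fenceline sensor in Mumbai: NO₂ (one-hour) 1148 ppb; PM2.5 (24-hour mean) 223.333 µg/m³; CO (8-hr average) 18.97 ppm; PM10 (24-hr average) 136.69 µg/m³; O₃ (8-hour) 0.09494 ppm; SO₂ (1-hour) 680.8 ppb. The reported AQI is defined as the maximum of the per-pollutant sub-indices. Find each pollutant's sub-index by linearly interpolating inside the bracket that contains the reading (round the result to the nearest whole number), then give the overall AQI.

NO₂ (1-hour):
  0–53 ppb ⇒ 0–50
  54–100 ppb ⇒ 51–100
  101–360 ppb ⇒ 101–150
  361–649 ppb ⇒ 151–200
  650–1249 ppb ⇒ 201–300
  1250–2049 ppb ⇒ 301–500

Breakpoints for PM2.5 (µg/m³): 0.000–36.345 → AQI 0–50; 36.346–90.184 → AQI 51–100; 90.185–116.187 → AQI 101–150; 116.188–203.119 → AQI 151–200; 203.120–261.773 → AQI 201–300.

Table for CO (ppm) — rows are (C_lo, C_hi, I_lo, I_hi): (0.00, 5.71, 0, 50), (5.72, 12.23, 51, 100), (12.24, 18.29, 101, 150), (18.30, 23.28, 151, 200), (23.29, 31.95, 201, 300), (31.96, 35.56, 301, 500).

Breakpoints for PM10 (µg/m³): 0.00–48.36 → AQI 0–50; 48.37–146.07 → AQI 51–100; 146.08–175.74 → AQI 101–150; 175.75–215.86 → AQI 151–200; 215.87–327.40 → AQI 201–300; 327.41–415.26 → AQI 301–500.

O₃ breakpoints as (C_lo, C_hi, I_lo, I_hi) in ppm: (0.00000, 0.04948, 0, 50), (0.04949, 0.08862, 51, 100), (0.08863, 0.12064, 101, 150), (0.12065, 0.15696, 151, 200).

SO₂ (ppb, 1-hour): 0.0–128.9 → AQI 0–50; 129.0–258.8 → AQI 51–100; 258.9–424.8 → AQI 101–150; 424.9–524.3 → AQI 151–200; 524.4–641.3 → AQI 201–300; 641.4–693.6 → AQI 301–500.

NO₂: 1148 lies in 650–1249, so I_lo=201, I_hi=300, C_lo=650, C_hi=1249.
(300−201)/(1249−650) × (1148−650) + 201 = 99/599 × 498 + 201 ≈ 283.31 → 283.
PM2.5: 223.333 ∈ [203.120, 261.773] ↔ index [201, 300].
201 + (223.333−203.120)·(300−201)/(261.773−203.120) = 201 + 20.213·99/58.653 ≈ 235.12, so AQI = 235.
CO: 18.97 ∈ [18.30, 23.28] ↔ index [151, 200].
151 + (18.97−18.30)·(200−151)/(23.28−18.30) = 151 + 0.67·49/4.98 ≈ 157.59, so AQI = 158.
PM10 136.69: bracket 48.37–146.07 → index 51–100; slope 49/97.70, offset 88.32.
AQI = 51 + 49/97.70·88.32 ≈ 95.30 ⇒ 95.
O₃: row 0.08863–0.12064 (AQI 101–150). (150−101)·(0.09494−0.08863)/(0.12064−0.08863) + 101 = 49·0.00631/0.03201 + 101 ≈ 110.66 → 111.
SO₂: 680.8 ∈ [641.4, 693.6] ↔ index [301, 500].
301 + (680.8−641.4)·(500−301)/(693.6−641.4) = 301 + 39.4·199/52.2 ≈ 451.20, so AQI = 451.
Sub-indices: NO₂→283, PM2.5→235, CO→158, PM10→95, O₃→111, SO₂→451. Overall AQI = max = 451; dominant pollutant is SO₂.

451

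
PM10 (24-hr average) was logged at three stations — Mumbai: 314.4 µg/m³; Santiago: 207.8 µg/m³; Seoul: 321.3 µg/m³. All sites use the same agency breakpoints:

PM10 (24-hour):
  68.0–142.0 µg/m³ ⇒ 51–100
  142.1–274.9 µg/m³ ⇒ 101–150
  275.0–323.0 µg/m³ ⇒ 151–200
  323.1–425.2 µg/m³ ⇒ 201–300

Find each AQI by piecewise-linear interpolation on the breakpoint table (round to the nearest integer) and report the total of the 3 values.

Mumbai: 314.4 ∈ [275.0, 323.0] ↔ index [151, 200].
151 + (314.4−275.0)·(200−151)/(323.0−275.0) = 151 + 39.4·49/48.0 ≈ 191.22, so AQI = 191.
Santiago 207.8: bracket 142.1–274.9 → index 101–150; slope 49/132.8, offset 65.7.
AQI = 101 + 49/132.8·65.7 ≈ 125.24 ⇒ 125.
Seoul: row 275.0–323.0 (AQI 151–200). (200−151)·(321.3−275.0)/(323.0−275.0) + 151 = 49·46.3/48.0 + 151 ≈ 198.26 → 198.
AQIs: Mumbai=191, Santiago=125, Seoul=198. Sum = 191 + 125 + 198 = 514.

514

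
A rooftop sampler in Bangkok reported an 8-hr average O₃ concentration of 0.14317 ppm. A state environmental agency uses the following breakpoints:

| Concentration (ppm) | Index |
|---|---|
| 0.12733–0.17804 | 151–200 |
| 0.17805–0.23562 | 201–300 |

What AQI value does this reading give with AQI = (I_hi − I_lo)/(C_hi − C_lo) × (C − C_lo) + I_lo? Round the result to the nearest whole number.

166

O₃: 0.14317 lies in 0.12733–0.17804, so I_lo=151, I_hi=200, C_lo=0.12733, C_hi=0.17804.
(200−151)/(0.17804−0.12733) × (0.14317−0.12733) + 151 = 49/0.05071 × 0.01584 + 151 ≈ 166.31 → 166.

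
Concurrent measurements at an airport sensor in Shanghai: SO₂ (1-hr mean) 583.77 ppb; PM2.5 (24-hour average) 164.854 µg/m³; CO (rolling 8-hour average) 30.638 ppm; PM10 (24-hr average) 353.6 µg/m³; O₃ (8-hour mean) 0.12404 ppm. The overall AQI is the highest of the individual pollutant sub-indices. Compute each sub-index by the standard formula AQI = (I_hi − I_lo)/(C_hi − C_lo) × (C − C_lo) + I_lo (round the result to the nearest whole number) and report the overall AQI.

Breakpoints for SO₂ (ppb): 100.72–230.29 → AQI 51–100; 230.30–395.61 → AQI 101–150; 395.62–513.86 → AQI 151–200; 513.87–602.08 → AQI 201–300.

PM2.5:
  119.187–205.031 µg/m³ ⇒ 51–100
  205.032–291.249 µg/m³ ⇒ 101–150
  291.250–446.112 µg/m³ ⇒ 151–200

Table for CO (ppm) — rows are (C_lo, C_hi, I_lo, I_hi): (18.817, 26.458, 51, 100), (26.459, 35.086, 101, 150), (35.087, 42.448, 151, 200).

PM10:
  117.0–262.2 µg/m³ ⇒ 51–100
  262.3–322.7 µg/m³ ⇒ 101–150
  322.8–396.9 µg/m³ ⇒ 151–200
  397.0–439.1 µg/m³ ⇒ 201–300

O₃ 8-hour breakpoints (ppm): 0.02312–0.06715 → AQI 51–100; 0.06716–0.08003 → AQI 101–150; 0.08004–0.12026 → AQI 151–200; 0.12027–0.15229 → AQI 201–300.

279

SO₂: row 513.87–602.08 (AQI 201–300). (300−201)·(583.77−513.87)/(602.08−513.87) + 201 = 99·69.90/88.21 + 201 ≈ 279.45 → 279.
PM2.5: 164.854 lies in 119.187–205.031, so I_lo=51, I_hi=100, C_lo=119.187, C_hi=205.031.
(100−51)/(205.031−119.187) × (164.854−119.187) + 51 = 49/85.844 × 45.667 + 51 ≈ 77.07 → 77.
CO: 30.638 lies in 26.459–35.086, so I_lo=101, I_hi=150, C_lo=26.459, C_hi=35.086.
(150−101)/(35.086−26.459) × (30.638−26.459) + 101 = 49/8.627 × 4.179 + 101 ≈ 124.74 → 125.
PM10: 353.6 ∈ [322.8, 396.9] ↔ index [151, 200].
151 + (353.6−322.8)·(200−151)/(396.9−322.8) = 151 + 30.8·49/74.1 ≈ 171.37, so AQI = 171.
O₃: 0.12404 lies in 0.12027–0.15229, so I_lo=201, I_hi=300, C_lo=0.12027, C_hi=0.15229.
(300−201)/(0.15229−0.12027) × (0.12404−0.12027) + 201 = 99/0.03202 × 0.00377 + 201 ≈ 212.66 → 213.
Sub-indices: SO₂→279, PM2.5→77, CO→125, PM10→171, O₃→213. Overall AQI = max = 279; dominant pollutant is SO₂.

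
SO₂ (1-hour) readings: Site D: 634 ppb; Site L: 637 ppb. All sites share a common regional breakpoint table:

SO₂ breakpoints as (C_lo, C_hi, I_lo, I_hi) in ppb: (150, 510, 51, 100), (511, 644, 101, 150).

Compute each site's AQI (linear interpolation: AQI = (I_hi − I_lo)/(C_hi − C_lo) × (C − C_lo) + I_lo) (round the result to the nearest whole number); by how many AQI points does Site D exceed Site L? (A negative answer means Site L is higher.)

Site D: row 511–644 (AQI 101–150). (150−101)·(634−511)/(644−511) + 101 = 49·123/133 + 101 ≈ 146.32 → 146.
Site L: 637 ∈ [511, 644] ↔ index [101, 150].
101 + (637−511)·(150−101)/(644−511) = 101 + 126·49/133 ≈ 147.42, so AQI = 147.
AQIs: Site D=146, Site L=147. Site D (146) − Site L (147) = -1.

-1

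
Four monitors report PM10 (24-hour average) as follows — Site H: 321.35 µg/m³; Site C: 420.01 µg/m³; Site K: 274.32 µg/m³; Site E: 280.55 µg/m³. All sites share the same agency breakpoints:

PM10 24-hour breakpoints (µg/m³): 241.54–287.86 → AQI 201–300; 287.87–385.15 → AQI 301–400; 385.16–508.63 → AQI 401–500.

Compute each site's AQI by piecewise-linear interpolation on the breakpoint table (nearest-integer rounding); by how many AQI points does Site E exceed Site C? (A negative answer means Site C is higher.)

Site H: 321.35 lies in 287.87–385.15, so I_lo=301, I_hi=400, C_lo=287.87, C_hi=385.15.
(400−301)/(385.15−287.87) × (321.35−287.87) + 301 = 99/97.28 × 33.48 + 301 ≈ 335.07 → 335.
Site C: 420.01 lies in 385.16–508.63, so I_lo=401, I_hi=500, C_lo=385.16, C_hi=508.63.
(500−401)/(508.63−385.16) × (420.01−385.16) + 401 = 99/123.47 × 34.85 + 401 ≈ 428.94 → 429.
Site K 274.32: bracket 241.54–287.86 → index 201–300; slope 99/46.32, offset 32.78.
AQI = 201 + 99/46.32·32.78 ≈ 271.06 ⇒ 271.
Site E: row 241.54–287.86 (AQI 201–300). (300−201)·(280.55−241.54)/(287.86−241.54) + 201 = 99·39.01/46.32 + 201 ≈ 284.38 → 284.
AQIs: Site H=335, Site C=429, Site K=271, Site E=284. Site E (284) − Site C (429) = -145.

-145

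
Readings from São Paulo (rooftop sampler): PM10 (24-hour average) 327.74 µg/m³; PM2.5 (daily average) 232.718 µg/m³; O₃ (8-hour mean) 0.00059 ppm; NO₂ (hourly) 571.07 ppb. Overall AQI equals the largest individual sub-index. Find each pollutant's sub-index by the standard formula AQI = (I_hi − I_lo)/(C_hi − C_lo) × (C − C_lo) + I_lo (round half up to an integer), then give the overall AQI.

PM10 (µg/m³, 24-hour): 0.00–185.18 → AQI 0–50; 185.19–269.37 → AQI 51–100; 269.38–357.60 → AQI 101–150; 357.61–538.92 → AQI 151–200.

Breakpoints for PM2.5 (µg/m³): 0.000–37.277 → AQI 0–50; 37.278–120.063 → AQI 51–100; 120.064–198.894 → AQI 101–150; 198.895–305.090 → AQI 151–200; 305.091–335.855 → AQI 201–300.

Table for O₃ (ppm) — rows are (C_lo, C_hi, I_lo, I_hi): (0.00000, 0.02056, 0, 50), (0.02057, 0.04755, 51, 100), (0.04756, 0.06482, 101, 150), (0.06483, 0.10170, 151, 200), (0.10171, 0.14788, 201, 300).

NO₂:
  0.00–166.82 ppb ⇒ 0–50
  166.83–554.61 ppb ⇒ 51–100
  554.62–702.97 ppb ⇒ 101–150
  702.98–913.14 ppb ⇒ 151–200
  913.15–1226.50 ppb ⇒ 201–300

PM10: 327.74 lies in 269.38–357.60, so I_lo=101, I_hi=150, C_lo=269.38, C_hi=357.60.
(150−101)/(357.60−269.38) × (327.74−269.38) + 101 = 49/88.22 × 58.36 + 101 ≈ 133.41 → 133.
PM2.5: 232.718 ∈ [198.895, 305.090] ↔ index [151, 200].
151 + (232.718−198.895)·(200−151)/(305.090−198.895) = 151 + 33.823·49/106.195 ≈ 166.61, so AQI = 167.
O₃: 0.00059 ∈ [0.00000, 0.02056] ↔ index [0, 50].
0 + (0.00059−0.00000)·(50−0)/(0.02056−0.00000) = 0 + 0.00059·50/0.02056 ≈ 1.43, so AQI = 1.
NO₂: row 554.62–702.97 (AQI 101–150). (150−101)·(571.07−554.62)/(702.97−554.62) + 101 = 49·16.45/148.35 + 101 ≈ 106.43 → 106.
Sub-indices: PM10→133, PM2.5→167, O₃→1, NO₂→106. Overall AQI = max = 167; dominant pollutant is PM2.5.

167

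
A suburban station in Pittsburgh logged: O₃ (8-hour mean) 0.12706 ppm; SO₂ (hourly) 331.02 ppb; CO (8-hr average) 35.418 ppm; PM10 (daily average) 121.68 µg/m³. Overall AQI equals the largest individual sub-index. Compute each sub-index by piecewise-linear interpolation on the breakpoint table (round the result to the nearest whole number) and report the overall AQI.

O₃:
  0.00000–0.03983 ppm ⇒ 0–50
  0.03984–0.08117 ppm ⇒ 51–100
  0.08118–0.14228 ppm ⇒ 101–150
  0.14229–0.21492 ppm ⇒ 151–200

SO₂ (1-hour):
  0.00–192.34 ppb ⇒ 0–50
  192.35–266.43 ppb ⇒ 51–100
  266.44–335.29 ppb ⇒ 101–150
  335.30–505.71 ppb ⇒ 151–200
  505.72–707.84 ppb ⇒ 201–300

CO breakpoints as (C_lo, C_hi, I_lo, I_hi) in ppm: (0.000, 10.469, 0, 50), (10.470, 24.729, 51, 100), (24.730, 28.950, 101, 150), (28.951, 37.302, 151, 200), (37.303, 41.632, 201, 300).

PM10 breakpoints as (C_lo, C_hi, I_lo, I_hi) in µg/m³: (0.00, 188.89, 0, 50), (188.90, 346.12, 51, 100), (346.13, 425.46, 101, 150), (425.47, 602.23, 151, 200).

O₃ 0.12706: bracket 0.08118–0.14228 → index 101–150; slope 49/0.06110, offset 0.04588.
AQI = 101 + 49/0.06110·0.04588 ≈ 137.79 ⇒ 138.
SO₂: 331.02 ∈ [266.44, 335.29] ↔ index [101, 150].
101 + (331.02−266.44)·(150−101)/(335.29−266.44) = 101 + 64.58·49/68.85 ≈ 146.96, so AQI = 147.
CO: 35.418 lies in 28.951–37.302, so I_lo=151, I_hi=200, C_lo=28.951, C_hi=37.302.
(200−151)/(37.302−28.951) × (35.418−28.951) + 151 = 49/8.351 × 6.467 + 151 ≈ 188.95 → 189.
PM10 121.68: bracket 0.00–188.89 → index 0–50; slope 50/188.89, offset 121.68.
AQI = 0 + 50/188.89·121.68 ≈ 32.21 ⇒ 32.
Sub-indices: O₃→138, SO₂→147, CO→189, PM10→32. Overall AQI = max = 189; dominant pollutant is CO.

189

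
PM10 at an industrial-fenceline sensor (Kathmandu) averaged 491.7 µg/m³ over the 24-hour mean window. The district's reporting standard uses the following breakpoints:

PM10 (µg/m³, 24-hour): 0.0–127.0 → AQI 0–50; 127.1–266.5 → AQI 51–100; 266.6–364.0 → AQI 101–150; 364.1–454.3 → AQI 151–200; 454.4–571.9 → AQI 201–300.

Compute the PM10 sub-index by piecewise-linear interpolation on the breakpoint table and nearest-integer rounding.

232

PM10: row 454.4–571.9 (AQI 201–300). (300−201)·(491.7−454.4)/(571.9−454.4) + 201 = 99·37.3/117.5 + 201 ≈ 232.43 → 232.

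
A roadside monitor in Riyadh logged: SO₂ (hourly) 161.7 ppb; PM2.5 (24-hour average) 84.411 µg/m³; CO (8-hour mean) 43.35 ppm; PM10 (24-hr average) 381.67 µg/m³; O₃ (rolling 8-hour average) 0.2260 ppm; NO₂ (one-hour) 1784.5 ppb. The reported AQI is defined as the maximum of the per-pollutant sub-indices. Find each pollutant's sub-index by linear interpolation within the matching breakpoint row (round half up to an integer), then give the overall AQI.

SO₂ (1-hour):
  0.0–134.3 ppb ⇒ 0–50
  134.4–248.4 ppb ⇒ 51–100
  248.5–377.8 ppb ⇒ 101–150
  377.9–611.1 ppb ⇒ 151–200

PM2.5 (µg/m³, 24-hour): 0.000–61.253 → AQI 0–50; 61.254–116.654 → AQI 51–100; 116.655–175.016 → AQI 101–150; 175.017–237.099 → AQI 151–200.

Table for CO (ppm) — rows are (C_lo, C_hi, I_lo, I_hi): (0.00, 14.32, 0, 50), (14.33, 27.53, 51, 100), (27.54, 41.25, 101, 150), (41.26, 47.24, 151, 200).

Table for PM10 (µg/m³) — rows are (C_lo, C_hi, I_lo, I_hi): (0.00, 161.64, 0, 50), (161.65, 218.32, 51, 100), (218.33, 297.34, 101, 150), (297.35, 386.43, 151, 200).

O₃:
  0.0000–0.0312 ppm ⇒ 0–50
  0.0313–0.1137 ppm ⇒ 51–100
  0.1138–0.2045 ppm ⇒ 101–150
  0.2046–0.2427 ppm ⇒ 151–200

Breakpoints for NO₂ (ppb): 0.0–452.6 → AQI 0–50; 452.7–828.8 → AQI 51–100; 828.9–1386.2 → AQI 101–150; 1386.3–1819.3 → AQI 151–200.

SO₂: 161.7 ∈ [134.4, 248.4] ↔ index [51, 100].
51 + (161.7−134.4)·(100−51)/(248.4−134.4) = 51 + 27.3·49/114.0 ≈ 62.73, so AQI = 63.
PM2.5 84.411: bracket 61.254–116.654 → index 51–100; slope 49/55.400, offset 23.157.
AQI = 51 + 49/55.400·23.157 ≈ 71.48 ⇒ 71.
CO: 43.35 lies in 41.26–47.24, so I_lo=151, I_hi=200, C_lo=41.26, C_hi=47.24.
(200−151)/(47.24−41.26) × (43.35−41.26) + 151 = 49/5.98 × 2.09 + 151 ≈ 168.13 → 168.
PM10: 381.67 ∈ [297.35, 386.43] ↔ index [151, 200].
151 + (381.67−297.35)·(200−151)/(386.43−297.35) = 151 + 84.32·49/89.08 ≈ 197.38, so AQI = 197.
O₃: row 0.2046–0.2427 (AQI 151–200). (200−151)·(0.2260−0.2046)/(0.2427−0.2046) + 151 = 49·0.0214/0.0381 + 151 ≈ 178.52 → 179.
NO₂: 1784.5 ∈ [1386.3, 1819.3] ↔ index [151, 200].
151 + (1784.5−1386.3)·(200−151)/(1819.3−1386.3) = 151 + 398.2·49/433.0 ≈ 196.06, so AQI = 196.
Sub-indices: SO₂→63, PM2.5→71, CO→168, PM10→197, O₃→179, NO₂→196. Overall AQI = max = 197; dominant pollutant is PM10.

197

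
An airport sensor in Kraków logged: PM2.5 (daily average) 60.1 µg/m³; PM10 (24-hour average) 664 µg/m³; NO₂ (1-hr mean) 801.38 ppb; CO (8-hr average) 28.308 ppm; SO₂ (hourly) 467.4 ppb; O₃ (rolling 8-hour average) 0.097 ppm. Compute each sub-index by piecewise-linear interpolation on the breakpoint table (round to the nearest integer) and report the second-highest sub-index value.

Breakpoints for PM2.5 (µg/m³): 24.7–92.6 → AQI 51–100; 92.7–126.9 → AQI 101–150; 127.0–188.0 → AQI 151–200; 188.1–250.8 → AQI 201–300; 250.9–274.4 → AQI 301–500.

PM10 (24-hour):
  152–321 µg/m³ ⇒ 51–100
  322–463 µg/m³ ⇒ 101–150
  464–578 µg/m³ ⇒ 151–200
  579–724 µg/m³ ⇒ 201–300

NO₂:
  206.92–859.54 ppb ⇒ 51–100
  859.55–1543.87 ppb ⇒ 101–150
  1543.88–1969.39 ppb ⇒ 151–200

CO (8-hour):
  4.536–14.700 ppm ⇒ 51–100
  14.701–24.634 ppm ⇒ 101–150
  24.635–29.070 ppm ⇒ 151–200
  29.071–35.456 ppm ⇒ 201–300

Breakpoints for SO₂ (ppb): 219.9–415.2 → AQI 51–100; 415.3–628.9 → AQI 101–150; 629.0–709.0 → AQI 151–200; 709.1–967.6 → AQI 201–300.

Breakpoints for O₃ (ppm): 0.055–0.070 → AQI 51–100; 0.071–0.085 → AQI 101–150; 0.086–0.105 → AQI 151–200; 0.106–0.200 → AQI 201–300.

192

PM2.5: row 24.7–92.6 (AQI 51–100). (100−51)·(60.1−24.7)/(92.6−24.7) + 51 = 49·35.4/67.9 + 51 ≈ 76.55 → 77.
PM10: 664 ∈ [579, 724] ↔ index [201, 300].
201 + (664−579)·(300−201)/(724−579) = 201 + 85·99/145 ≈ 259.03, so AQI = 259.
NO₂: row 206.92–859.54 (AQI 51–100). (100−51)·(801.38−206.92)/(859.54−206.92) + 51 = 49·594.46/652.62 + 51 ≈ 95.63 → 96.
CO: 28.308 lies in 24.635–29.070, so I_lo=151, I_hi=200, C_lo=24.635, C_hi=29.070.
(200−151)/(29.070−24.635) × (28.308−24.635) + 151 = 49/4.435 × 3.673 + 151 ≈ 191.58 → 192.
SO₂ 467.4: bracket 415.3–628.9 → index 101–150; slope 49/213.6, offset 52.1.
AQI = 101 + 49/213.6·52.1 ≈ 112.95 ⇒ 113.
O₃: 0.097 ∈ [0.086, 0.105] ↔ index [151, 200].
151 + (0.097−0.086)·(200−151)/(0.105−0.086) = 151 + 0.011·49/0.019 ≈ 179.37, so AQI = 179.
Sub-indices: PM2.5→77, PM10→259, NO₂→96, CO→192, SO₂→113, O₃→179. Ranked high→low: 259, 192, 179, 113, 96, 77. Second-highest sub-index = 192.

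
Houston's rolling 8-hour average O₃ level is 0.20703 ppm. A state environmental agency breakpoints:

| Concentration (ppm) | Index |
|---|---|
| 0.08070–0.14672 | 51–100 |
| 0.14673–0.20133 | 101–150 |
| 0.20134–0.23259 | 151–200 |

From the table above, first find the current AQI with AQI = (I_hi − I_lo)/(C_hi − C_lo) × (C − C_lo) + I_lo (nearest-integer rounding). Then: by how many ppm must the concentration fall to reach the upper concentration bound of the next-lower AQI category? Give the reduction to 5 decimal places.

O₃ 0.20703: bracket 0.20134–0.23259 → index 151–200; slope 49/0.03125, offset 0.00569.
AQI = 151 + 49/0.03125·0.00569 ≈ 159.92 ⇒ 160.
Current AQI 160 is in the Unhealthy range (151–200). The next-lower category tops out at AQI 150, whose upper concentration bound is 0.20133 ppm.
Reduction needed = 0.20703 − 0.20133 = 0.00570 ppm.

0.00570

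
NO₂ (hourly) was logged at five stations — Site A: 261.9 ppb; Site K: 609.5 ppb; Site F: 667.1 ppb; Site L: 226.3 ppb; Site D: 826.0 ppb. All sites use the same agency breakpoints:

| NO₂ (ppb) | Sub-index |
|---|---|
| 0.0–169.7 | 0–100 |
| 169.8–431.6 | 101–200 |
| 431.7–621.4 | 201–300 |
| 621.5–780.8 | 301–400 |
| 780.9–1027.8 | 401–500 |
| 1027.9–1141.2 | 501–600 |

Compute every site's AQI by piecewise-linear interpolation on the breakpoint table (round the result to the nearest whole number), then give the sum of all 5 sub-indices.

Site A: 261.9 lies in 169.8–431.6, so I_lo=101, I_hi=200, C_lo=169.8, C_hi=431.6.
(200−101)/(431.6−169.8) × (261.9−169.8) + 101 = 99/261.8 × 92.1 + 101 ≈ 135.83 → 136.
Site K: row 431.7–621.4 (AQI 201–300). (300−201)·(609.5−431.7)/(621.4−431.7) + 201 = 99·177.8/189.7 + 201 ≈ 293.79 → 294.
Site F: 667.1 lies in 621.5–780.8, so I_lo=301, I_hi=400, C_lo=621.5, C_hi=780.8.
(400−301)/(780.8−621.5) × (667.1−621.5) + 301 = 99/159.3 × 45.6 + 301 ≈ 329.34 → 329.
Site L 226.3: bracket 169.8–431.6 → index 101–200; slope 99/261.8, offset 56.5.
AQI = 101 + 99/261.8·56.5 ≈ 122.37 ⇒ 122.
Site D: 826.0 ∈ [780.9, 1027.8] ↔ index [401, 500].
401 + (826.0−780.9)·(500−401)/(1027.8−780.9) = 401 + 45.1·99/246.9 ≈ 419.08, so AQI = 419.
AQIs: Site A=136, Site K=294, Site F=329, Site L=122, Site D=419. Sum = 136 + 294 + 329 + 122 + 419 = 1300.

1300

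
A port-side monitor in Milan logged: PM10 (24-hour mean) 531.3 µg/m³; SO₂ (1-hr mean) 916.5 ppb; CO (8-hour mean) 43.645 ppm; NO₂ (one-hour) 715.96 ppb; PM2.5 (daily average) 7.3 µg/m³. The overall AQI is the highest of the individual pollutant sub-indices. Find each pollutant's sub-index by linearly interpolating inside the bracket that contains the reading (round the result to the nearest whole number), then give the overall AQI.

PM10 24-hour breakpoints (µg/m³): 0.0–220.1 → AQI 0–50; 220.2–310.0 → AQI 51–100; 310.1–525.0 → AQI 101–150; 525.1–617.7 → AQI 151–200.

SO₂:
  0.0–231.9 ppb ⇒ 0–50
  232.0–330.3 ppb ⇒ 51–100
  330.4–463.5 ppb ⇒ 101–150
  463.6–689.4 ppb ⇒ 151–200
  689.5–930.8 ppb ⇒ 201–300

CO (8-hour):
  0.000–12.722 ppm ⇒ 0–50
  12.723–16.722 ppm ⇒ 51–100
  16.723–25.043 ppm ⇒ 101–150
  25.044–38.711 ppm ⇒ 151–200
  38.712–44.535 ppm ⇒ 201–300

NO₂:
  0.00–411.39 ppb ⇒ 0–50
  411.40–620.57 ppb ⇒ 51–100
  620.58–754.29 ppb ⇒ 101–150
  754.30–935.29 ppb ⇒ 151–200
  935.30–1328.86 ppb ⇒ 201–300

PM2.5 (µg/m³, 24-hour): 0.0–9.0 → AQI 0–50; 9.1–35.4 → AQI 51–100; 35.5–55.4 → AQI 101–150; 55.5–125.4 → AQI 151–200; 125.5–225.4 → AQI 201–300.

PM10: 531.3 lies in 525.1–617.7, so I_lo=151, I_hi=200, C_lo=525.1, C_hi=617.7.
(200−151)/(617.7−525.1) × (531.3−525.1) + 151 = 49/92.6 × 6.2 + 151 ≈ 154.28 → 154.
SO₂: 916.5 ∈ [689.5, 930.8] ↔ index [201, 300].
201 + (916.5−689.5)·(300−201)/(930.8−689.5) = 201 + 227.0·99/241.3 ≈ 294.13, so AQI = 294.
CO: 43.645 lies in 38.712–44.535, so I_lo=201, I_hi=300, C_lo=38.712, C_hi=44.535.
(300−201)/(44.535−38.712) × (43.645−38.712) + 201 = 99/5.823 × 4.933 + 201 ≈ 284.87 → 285.
NO₂ 715.96: bracket 620.58–754.29 → index 101–150; slope 49/133.71, offset 95.38.
AQI = 101 + 49/133.71·95.38 ≈ 135.95 ⇒ 136.
PM2.5: 7.3 lies in 0.0–9.0, so I_lo=0, I_hi=50, C_lo=0.0, C_hi=9.0.
(50−0)/(9.0−0.0) × (7.3−0.0) + 0 = 50/9.0 × 7.3 + 0 ≈ 40.56 → 41.
Sub-indices: PM10→154, SO₂→294, CO→285, NO₂→136, PM2.5→41. Overall AQI = max = 294; dominant pollutant is SO₂.

294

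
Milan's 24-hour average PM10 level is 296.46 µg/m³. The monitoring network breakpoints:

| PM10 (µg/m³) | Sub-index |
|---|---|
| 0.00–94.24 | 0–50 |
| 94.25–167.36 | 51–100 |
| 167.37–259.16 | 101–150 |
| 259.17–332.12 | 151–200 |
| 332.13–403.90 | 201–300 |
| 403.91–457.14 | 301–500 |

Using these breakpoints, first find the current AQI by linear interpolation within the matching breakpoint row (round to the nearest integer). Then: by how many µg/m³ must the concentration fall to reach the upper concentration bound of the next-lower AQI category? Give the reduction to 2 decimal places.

PM10: row 259.17–332.12 (AQI 151–200). (200−151)·(296.46−259.17)/(332.12−259.17) + 151 = 49·37.29/72.95 + 151 ≈ 176.05 → 176.
Current AQI 176 is in the Unhealthy range (151–200). The next-lower category tops out at AQI 150, whose upper concentration bound is 259.16 µg/m³.
Reduction needed = 296.46 − 259.16 = 37.30 µg/m³.

37.30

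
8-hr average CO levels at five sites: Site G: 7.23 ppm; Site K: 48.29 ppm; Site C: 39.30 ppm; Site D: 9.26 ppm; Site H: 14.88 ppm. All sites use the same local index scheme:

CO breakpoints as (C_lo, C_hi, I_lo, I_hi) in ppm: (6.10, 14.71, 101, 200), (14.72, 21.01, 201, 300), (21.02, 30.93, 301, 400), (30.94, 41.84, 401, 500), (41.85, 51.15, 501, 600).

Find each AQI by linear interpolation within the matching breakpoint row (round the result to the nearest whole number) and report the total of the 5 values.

1502

Site G: 7.23 lies in 6.10–14.71, so I_lo=101, I_hi=200, C_lo=6.10, C_hi=14.71.
(200−101)/(14.71−6.10) × (7.23−6.10) + 101 = 99/8.61 × 1.13 + 101 ≈ 113.99 → 114.
Site K: 48.29 ∈ [41.85, 51.15] ↔ index [501, 600].
501 + (48.29−41.85)·(600−501)/(51.15−41.85) = 501 + 6.44·99/9.30 ≈ 569.55, so AQI = 570.
Site C: row 30.94–41.84 (AQI 401–500). (500−401)·(39.30−30.94)/(41.84−30.94) + 401 = 99·8.36/10.90 + 401 ≈ 476.93 → 477.
Site D: 9.26 lies in 6.10–14.71, so I_lo=101, I_hi=200, C_lo=6.10, C_hi=14.71.
(200−101)/(14.71−6.10) × (9.26−6.10) + 101 = 99/8.61 × 3.16 + 101 ≈ 137.33 → 137.
Site H: 14.88 lies in 14.72–21.01, so I_lo=201, I_hi=300, C_lo=14.72, C_hi=21.01.
(300−201)/(21.01−14.72) × (14.88−14.72) + 201 = 99/6.29 × 0.16 + 201 ≈ 203.52 → 204.
AQIs: Site G=114, Site K=570, Site C=477, Site D=137, Site H=204. Sum = 114 + 570 + 477 + 137 + 204 = 1502.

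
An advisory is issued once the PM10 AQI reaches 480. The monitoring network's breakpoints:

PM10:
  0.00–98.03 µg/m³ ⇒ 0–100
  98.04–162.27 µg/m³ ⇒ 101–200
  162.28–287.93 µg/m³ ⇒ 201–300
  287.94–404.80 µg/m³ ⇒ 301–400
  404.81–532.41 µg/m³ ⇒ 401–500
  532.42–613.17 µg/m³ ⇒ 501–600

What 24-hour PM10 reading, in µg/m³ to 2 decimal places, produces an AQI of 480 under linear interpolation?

506.63

AQI 480 lies in the 401–500 band, which corresponds to 404.81–532.41 µg/m³.
C = 404.81 + (480−401)×(532.41−404.81)/(500−401) = 404.81 + 79×127.60/99 ≈ 506.6322 µg/m³ → 506.63 µg/m³ to 2 dp.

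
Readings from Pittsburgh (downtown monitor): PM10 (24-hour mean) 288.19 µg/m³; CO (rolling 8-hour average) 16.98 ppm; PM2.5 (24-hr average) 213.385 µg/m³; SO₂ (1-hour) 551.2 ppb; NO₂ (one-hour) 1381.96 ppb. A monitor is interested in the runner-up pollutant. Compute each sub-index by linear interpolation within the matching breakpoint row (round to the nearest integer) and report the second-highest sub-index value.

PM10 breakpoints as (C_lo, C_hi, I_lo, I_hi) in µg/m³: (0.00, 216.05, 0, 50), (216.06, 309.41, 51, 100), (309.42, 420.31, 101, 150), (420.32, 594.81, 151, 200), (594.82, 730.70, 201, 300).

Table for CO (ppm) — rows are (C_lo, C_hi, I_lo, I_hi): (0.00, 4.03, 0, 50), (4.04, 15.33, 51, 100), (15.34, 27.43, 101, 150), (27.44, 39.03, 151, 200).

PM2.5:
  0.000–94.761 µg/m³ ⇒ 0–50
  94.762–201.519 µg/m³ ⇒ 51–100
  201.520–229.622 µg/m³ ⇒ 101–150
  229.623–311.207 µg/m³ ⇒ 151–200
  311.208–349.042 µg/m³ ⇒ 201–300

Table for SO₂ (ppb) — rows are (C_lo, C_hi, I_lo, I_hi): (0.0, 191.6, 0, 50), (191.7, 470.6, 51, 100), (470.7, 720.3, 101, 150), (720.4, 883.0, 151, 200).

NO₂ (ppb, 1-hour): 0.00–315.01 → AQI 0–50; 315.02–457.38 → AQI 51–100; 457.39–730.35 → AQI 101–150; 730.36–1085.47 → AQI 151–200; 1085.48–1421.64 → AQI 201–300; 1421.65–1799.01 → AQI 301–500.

122

PM10: 288.19 lies in 216.06–309.41, so I_lo=51, I_hi=100, C_lo=216.06, C_hi=309.41.
(100−51)/(309.41−216.06) × (288.19−216.06) + 51 = 49/93.35 × 72.13 + 51 ≈ 88.86 → 89.
CO: 16.98 lies in 15.34–27.43, so I_lo=101, I_hi=150, C_lo=15.34, C_hi=27.43.
(150−101)/(27.43−15.34) × (16.98−15.34) + 101 = 49/12.09 × 1.64 + 101 ≈ 107.65 → 108.
PM2.5: 213.385 ∈ [201.520, 229.622] ↔ index [101, 150].
101 + (213.385−201.520)·(150−101)/(229.622−201.520) = 101 + 11.865·49/28.102 ≈ 121.69, so AQI = 122.
SO₂: 551.2 lies in 470.7–720.3, so I_lo=101, I_hi=150, C_lo=470.7, C_hi=720.3.
(150−101)/(720.3−470.7) × (551.2−470.7) + 101 = 49/249.6 × 80.5 + 101 ≈ 116.80 → 117.
NO₂ 1381.96: bracket 1085.48–1421.64 → index 201–300; slope 99/336.16, offset 296.48.
AQI = 201 + 99/336.16·296.48 ≈ 288.31 ⇒ 288.
Sub-indices: PM10→89, CO→108, PM2.5→122, SO₂→117, NO₂→288. Ranked high→low: 288, 122, 117, 108, 89. Second-highest sub-index = 122.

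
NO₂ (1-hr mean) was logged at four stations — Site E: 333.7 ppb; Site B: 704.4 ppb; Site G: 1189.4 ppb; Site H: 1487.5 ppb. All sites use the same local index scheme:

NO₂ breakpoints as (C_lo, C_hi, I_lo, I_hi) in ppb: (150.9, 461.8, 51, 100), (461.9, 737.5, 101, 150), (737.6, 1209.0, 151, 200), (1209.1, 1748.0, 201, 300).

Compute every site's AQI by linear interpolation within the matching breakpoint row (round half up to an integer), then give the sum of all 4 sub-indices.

Site E 333.7: bracket 150.9–461.8 → index 51–100; slope 49/310.9, offset 182.8.
AQI = 51 + 49/310.9·182.8 ≈ 79.81 ⇒ 80.
Site B: 704.4 lies in 461.9–737.5, so I_lo=101, I_hi=150, C_lo=461.9, C_hi=737.5.
(150−101)/(737.5−461.9) × (704.4−461.9) + 101 = 49/275.6 × 242.5 + 101 ≈ 144.12 → 144.
Site G: 1189.4 lies in 737.6–1209.0, so I_lo=151, I_hi=200, C_lo=737.6, C_hi=1209.0.
(200−151)/(1209.0−737.6) × (1189.4−737.6) + 151 = 49/471.4 × 451.8 + 151 ≈ 197.96 → 198.
Site H: 1487.5 lies in 1209.1–1748.0, so I_lo=201, I_hi=300, C_lo=1209.1, C_hi=1748.0.
(300−201)/(1748.0−1209.1) × (1487.5−1209.1) + 201 = 99/538.9 × 278.4 + 201 ≈ 252.14 → 252.
AQIs: Site E=80, Site B=144, Site G=198, Site H=252. Sum = 80 + 144 + 198 + 252 = 674.

674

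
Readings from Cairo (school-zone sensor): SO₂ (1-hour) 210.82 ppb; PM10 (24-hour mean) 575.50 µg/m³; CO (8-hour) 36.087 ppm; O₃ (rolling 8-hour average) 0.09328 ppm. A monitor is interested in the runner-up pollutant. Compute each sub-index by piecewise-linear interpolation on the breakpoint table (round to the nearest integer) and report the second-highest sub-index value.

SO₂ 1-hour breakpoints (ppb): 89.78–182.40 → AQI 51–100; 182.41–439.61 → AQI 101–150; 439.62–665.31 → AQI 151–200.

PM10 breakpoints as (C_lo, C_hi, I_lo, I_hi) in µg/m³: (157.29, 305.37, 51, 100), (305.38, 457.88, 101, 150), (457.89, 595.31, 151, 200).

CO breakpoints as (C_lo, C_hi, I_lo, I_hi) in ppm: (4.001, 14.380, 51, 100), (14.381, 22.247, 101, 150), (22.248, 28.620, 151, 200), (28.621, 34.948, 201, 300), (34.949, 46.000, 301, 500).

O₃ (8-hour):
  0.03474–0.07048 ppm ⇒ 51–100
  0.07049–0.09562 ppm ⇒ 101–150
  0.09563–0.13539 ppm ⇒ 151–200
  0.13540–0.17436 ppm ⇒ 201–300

193

SO₂: 210.82 ∈ [182.41, 439.61] ↔ index [101, 150].
101 + (210.82−182.41)·(150−101)/(439.61−182.41) = 101 + 28.41·49/257.20 ≈ 106.41, so AQI = 106.
PM10: row 457.89–595.31 (AQI 151–200). (200−151)·(575.50−457.89)/(595.31−457.89) + 151 = 49·117.61/137.42 + 151 ≈ 192.94 → 193.
CO: 36.087 ∈ [34.949, 46.000] ↔ index [301, 500].
301 + (36.087−34.949)·(500−301)/(46.000−34.949) = 301 + 1.138·199/11.051 ≈ 321.49, so AQI = 321.
O₃: 0.09328 ∈ [0.07049, 0.09562] ↔ index [101, 150].
101 + (0.09328−0.07049)·(150−101)/(0.09562−0.07049) = 101 + 0.02279·49/0.02513 ≈ 145.44, so AQI = 145.
Sub-indices: SO₂→106, PM10→193, CO→321, O₃→145. Ranked high→low: 321, 193, 145, 106. Second-highest sub-index = 193.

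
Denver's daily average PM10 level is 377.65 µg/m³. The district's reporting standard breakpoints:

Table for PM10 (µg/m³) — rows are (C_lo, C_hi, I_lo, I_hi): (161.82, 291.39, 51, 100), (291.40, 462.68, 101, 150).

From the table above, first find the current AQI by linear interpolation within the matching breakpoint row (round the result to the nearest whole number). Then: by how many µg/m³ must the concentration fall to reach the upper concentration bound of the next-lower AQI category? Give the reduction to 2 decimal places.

86.26

PM10 377.65: bracket 291.40–462.68 → index 101–150; slope 49/171.28, offset 86.25.
AQI = 101 + 49/171.28·86.25 ≈ 125.67 ⇒ 126.
Current AQI 126 is in the Unhealthy for Sensitive Groups range (101–150). The next-lower category tops out at AQI 100, whose upper concentration bound is 291.39 µg/m³.
Reduction needed = 377.65 − 291.39 = 86.26 µg/m³.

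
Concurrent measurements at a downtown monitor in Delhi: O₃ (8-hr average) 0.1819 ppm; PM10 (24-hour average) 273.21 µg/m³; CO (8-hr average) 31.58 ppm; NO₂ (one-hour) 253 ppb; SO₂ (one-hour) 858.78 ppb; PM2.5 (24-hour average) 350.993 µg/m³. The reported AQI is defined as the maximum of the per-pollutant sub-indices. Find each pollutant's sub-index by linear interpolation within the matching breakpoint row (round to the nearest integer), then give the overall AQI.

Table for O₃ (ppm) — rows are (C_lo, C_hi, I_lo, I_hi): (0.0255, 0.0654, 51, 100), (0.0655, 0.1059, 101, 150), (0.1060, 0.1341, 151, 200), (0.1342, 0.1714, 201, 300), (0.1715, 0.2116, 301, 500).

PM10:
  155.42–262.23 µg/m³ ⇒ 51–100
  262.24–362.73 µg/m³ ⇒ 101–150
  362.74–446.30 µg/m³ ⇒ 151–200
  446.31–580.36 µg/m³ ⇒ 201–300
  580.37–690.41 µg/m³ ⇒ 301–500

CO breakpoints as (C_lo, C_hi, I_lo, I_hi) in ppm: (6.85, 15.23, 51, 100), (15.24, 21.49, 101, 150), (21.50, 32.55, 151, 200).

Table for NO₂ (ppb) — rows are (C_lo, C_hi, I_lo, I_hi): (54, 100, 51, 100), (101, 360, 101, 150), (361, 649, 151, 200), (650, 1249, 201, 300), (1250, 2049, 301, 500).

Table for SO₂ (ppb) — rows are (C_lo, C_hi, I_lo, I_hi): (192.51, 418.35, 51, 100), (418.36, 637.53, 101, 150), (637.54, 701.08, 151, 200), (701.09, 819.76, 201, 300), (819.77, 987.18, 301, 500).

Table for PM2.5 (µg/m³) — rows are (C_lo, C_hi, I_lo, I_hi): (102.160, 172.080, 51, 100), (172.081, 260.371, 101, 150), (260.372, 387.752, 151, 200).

353

O₃: 0.1819 ∈ [0.1715, 0.2116] ↔ index [301, 500].
301 + (0.1819−0.1715)·(500−301)/(0.2116−0.1715) = 301 + 0.0104·199/0.0401 ≈ 352.61, so AQI = 353.
PM10 273.21: bracket 262.24–362.73 → index 101–150; slope 49/100.49, offset 10.97.
AQI = 101 + 49/100.49·10.97 ≈ 106.35 ⇒ 106.
CO 31.58: bracket 21.50–32.55 → index 151–200; slope 49/11.05, offset 10.08.
AQI = 151 + 49/11.05·10.08 ≈ 195.70 ⇒ 196.
NO₂ 253: bracket 101–360 → index 101–150; slope 49/259, offset 152.
AQI = 101 + 49/259·152 ≈ 129.76 ⇒ 130.
SO₂: 858.78 lies in 819.77–987.18, so I_lo=301, I_hi=500, C_lo=819.77, C_hi=987.18.
(500−301)/(987.18−819.77) × (858.78−819.77) + 301 = 199/167.41 × 39.01 + 301 ≈ 347.37 → 347.
PM2.5: 350.993 lies in 260.372–387.752, so I_lo=151, I_hi=200, C_lo=260.372, C_hi=387.752.
(200−151)/(387.752−260.372) × (350.993−260.372) + 151 = 49/127.380 × 90.621 + 151 ≈ 185.86 → 186.
Sub-indices: O₃→353, PM10→106, CO→196, NO₂→130, SO₂→347, PM2.5→186. Overall AQI = max = 353; dominant pollutant is O₃.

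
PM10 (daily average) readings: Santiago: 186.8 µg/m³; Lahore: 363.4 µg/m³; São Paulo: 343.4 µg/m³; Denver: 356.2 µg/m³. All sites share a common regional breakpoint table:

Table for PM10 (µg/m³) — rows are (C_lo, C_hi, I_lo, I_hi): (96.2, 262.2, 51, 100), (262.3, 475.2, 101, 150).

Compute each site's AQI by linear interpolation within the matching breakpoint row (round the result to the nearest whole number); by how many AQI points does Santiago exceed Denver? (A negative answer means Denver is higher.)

-45

Santiago: row 96.2–262.2 (AQI 51–100). (100−51)·(186.8−96.2)/(262.2−96.2) + 51 = 49·90.6/166.0 + 51 ≈ 77.74 → 78.
Lahore: 363.4 ∈ [262.3, 475.2] ↔ index [101, 150].
101 + (363.4−262.3)·(150−101)/(475.2−262.3) = 101 + 101.1·49/212.9 ≈ 124.27, so AQI = 124.
São Paulo: row 262.3–475.2 (AQI 101–150). (150−101)·(343.4−262.3)/(475.2−262.3) + 101 = 49·81.1/212.9 + 101 ≈ 119.67 → 120.
Denver: 356.2 lies in 262.3–475.2, so I_lo=101, I_hi=150, C_lo=262.3, C_hi=475.2.
(150−101)/(475.2−262.3) × (356.2−262.3) + 101 = 49/212.9 × 93.9 + 101 ≈ 122.61 → 123.
AQIs: Santiago=78, Lahore=124, São Paulo=120, Denver=123. Santiago (78) − Denver (123) = -45.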